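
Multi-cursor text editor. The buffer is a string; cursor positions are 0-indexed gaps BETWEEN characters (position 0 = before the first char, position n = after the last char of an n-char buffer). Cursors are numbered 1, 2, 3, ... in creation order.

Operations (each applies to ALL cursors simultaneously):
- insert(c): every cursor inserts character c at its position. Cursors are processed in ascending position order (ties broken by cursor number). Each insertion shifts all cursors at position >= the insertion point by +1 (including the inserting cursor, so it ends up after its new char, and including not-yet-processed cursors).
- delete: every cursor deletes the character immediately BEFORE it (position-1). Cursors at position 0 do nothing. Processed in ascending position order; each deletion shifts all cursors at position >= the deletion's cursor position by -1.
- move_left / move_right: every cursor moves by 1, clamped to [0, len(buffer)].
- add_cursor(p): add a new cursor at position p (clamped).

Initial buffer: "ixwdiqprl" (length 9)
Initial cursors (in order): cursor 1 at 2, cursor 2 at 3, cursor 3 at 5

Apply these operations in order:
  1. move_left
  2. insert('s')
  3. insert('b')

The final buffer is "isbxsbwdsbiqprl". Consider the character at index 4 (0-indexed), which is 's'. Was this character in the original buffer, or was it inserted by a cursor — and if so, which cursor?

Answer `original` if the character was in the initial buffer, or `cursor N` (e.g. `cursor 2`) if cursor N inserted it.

Answer: cursor 2

Derivation:
After op 1 (move_left): buffer="ixwdiqprl" (len 9), cursors c1@1 c2@2 c3@4, authorship .........
After op 2 (insert('s')): buffer="isxswdsiqprl" (len 12), cursors c1@2 c2@4 c3@7, authorship .1.2..3.....
After op 3 (insert('b')): buffer="isbxsbwdsbiqprl" (len 15), cursors c1@3 c2@6 c3@10, authorship .11.22..33.....
Authorship (.=original, N=cursor N): . 1 1 . 2 2 . . 3 3 . . . . .
Index 4: author = 2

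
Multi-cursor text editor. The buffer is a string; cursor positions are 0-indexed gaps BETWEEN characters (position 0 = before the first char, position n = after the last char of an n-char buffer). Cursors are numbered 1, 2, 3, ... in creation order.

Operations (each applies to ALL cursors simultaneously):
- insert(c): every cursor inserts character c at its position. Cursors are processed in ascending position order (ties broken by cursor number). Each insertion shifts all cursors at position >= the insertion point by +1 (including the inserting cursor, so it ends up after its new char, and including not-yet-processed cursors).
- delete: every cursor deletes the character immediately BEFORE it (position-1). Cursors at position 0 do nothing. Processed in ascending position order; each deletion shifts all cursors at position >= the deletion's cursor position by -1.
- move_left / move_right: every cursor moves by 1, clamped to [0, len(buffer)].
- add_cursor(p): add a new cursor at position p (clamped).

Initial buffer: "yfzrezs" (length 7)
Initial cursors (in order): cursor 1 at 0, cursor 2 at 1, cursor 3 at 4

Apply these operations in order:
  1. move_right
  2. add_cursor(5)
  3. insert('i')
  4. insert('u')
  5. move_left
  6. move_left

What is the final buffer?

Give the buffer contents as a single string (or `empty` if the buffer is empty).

Answer: yiufiuzreiiuuzs

Derivation:
After op 1 (move_right): buffer="yfzrezs" (len 7), cursors c1@1 c2@2 c3@5, authorship .......
After op 2 (add_cursor(5)): buffer="yfzrezs" (len 7), cursors c1@1 c2@2 c3@5 c4@5, authorship .......
After op 3 (insert('i')): buffer="yifizreiizs" (len 11), cursors c1@2 c2@4 c3@9 c4@9, authorship .1.2...34..
After op 4 (insert('u')): buffer="yiufiuzreiiuuzs" (len 15), cursors c1@3 c2@6 c3@13 c4@13, authorship .11.22...3434..
After op 5 (move_left): buffer="yiufiuzreiiuuzs" (len 15), cursors c1@2 c2@5 c3@12 c4@12, authorship .11.22...3434..
After op 6 (move_left): buffer="yiufiuzreiiuuzs" (len 15), cursors c1@1 c2@4 c3@11 c4@11, authorship .11.22...3434..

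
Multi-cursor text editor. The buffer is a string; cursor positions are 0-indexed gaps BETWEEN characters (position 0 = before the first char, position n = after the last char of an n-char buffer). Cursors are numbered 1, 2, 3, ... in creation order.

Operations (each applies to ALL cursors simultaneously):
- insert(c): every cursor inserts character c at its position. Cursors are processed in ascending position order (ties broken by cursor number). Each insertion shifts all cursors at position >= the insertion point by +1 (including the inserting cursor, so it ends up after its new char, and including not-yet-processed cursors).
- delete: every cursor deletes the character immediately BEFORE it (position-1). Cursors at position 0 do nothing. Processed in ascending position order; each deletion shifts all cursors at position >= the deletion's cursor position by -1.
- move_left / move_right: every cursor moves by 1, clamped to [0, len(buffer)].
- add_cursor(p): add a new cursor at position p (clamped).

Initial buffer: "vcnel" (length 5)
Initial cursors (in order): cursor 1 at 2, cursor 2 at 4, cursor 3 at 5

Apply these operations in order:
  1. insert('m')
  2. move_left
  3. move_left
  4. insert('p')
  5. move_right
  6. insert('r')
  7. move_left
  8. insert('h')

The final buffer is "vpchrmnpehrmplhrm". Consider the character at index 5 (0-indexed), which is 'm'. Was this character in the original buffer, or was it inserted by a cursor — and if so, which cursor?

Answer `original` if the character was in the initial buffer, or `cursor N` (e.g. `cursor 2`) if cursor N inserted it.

After op 1 (insert('m')): buffer="vcmnemlm" (len 8), cursors c1@3 c2@6 c3@8, authorship ..1..2.3
After op 2 (move_left): buffer="vcmnemlm" (len 8), cursors c1@2 c2@5 c3@7, authorship ..1..2.3
After op 3 (move_left): buffer="vcmnemlm" (len 8), cursors c1@1 c2@4 c3@6, authorship ..1..2.3
After op 4 (insert('p')): buffer="vpcmnpemplm" (len 11), cursors c1@2 c2@6 c3@9, authorship .1.1.2.23.3
After op 5 (move_right): buffer="vpcmnpemplm" (len 11), cursors c1@3 c2@7 c3@10, authorship .1.1.2.23.3
After op 6 (insert('r')): buffer="vpcrmnpermplrm" (len 14), cursors c1@4 c2@9 c3@13, authorship .1.11.2.223.33
After op 7 (move_left): buffer="vpcrmnpermplrm" (len 14), cursors c1@3 c2@8 c3@12, authorship .1.11.2.223.33
After op 8 (insert('h')): buffer="vpchrmnpehrmplhrm" (len 17), cursors c1@4 c2@10 c3@15, authorship .1.111.2.2223.333
Authorship (.=original, N=cursor N): . 1 . 1 1 1 . 2 . 2 2 2 3 . 3 3 3
Index 5: author = 1

Answer: cursor 1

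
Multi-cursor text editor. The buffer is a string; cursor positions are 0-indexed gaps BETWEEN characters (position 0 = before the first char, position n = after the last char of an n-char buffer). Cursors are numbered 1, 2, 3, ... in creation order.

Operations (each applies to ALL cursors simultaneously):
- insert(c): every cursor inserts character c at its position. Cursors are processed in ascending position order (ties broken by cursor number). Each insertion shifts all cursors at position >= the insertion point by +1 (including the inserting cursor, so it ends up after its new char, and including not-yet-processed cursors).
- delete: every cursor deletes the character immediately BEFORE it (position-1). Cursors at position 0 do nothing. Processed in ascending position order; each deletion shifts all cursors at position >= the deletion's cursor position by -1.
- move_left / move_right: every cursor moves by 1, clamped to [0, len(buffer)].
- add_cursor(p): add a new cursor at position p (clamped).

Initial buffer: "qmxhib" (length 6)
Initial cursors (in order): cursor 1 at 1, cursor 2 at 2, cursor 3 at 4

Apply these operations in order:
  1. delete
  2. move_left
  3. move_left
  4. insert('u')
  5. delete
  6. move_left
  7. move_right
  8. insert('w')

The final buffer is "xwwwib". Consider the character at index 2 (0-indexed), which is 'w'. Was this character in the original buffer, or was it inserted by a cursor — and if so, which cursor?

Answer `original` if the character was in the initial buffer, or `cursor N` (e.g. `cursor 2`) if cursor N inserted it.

After op 1 (delete): buffer="xib" (len 3), cursors c1@0 c2@0 c3@1, authorship ...
After op 2 (move_left): buffer="xib" (len 3), cursors c1@0 c2@0 c3@0, authorship ...
After op 3 (move_left): buffer="xib" (len 3), cursors c1@0 c2@0 c3@0, authorship ...
After op 4 (insert('u')): buffer="uuuxib" (len 6), cursors c1@3 c2@3 c3@3, authorship 123...
After op 5 (delete): buffer="xib" (len 3), cursors c1@0 c2@0 c3@0, authorship ...
After op 6 (move_left): buffer="xib" (len 3), cursors c1@0 c2@0 c3@0, authorship ...
After op 7 (move_right): buffer="xib" (len 3), cursors c1@1 c2@1 c3@1, authorship ...
After op 8 (insert('w')): buffer="xwwwib" (len 6), cursors c1@4 c2@4 c3@4, authorship .123..
Authorship (.=original, N=cursor N): . 1 2 3 . .
Index 2: author = 2

Answer: cursor 2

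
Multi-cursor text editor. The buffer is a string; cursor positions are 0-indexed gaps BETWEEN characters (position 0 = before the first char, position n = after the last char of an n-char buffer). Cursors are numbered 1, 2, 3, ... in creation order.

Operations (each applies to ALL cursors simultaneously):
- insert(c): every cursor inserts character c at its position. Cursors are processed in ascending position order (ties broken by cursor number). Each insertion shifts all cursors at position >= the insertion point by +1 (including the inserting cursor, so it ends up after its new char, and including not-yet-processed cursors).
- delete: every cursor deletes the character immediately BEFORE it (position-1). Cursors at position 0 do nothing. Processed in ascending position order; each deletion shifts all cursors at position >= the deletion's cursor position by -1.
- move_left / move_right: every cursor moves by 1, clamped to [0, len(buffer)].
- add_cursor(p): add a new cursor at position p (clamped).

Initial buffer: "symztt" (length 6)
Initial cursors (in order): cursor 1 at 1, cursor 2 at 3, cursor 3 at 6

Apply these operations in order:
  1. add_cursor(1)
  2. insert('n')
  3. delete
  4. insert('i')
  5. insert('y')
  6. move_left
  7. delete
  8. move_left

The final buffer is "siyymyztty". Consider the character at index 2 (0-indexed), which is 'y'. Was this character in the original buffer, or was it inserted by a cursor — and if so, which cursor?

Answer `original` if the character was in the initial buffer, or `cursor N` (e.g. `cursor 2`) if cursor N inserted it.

After op 1 (add_cursor(1)): buffer="symztt" (len 6), cursors c1@1 c4@1 c2@3 c3@6, authorship ......
After op 2 (insert('n')): buffer="snnymnzttn" (len 10), cursors c1@3 c4@3 c2@6 c3@10, authorship .14..2...3
After op 3 (delete): buffer="symztt" (len 6), cursors c1@1 c4@1 c2@3 c3@6, authorship ......
After op 4 (insert('i')): buffer="siiymiztti" (len 10), cursors c1@3 c4@3 c2@6 c3@10, authorship .14..2...3
After op 5 (insert('y')): buffer="siiyyymiyzttiy" (len 14), cursors c1@5 c4@5 c2@9 c3@14, authorship .1414..22...33
After op 6 (move_left): buffer="siiyyymiyzttiy" (len 14), cursors c1@4 c4@4 c2@8 c3@13, authorship .1414..22...33
After op 7 (delete): buffer="siyymyztty" (len 10), cursors c1@2 c4@2 c2@5 c3@9, authorship .14..2...3
After op 8 (move_left): buffer="siyymyztty" (len 10), cursors c1@1 c4@1 c2@4 c3@8, authorship .14..2...3
Authorship (.=original, N=cursor N): . 1 4 . . 2 . . . 3
Index 2: author = 4

Answer: cursor 4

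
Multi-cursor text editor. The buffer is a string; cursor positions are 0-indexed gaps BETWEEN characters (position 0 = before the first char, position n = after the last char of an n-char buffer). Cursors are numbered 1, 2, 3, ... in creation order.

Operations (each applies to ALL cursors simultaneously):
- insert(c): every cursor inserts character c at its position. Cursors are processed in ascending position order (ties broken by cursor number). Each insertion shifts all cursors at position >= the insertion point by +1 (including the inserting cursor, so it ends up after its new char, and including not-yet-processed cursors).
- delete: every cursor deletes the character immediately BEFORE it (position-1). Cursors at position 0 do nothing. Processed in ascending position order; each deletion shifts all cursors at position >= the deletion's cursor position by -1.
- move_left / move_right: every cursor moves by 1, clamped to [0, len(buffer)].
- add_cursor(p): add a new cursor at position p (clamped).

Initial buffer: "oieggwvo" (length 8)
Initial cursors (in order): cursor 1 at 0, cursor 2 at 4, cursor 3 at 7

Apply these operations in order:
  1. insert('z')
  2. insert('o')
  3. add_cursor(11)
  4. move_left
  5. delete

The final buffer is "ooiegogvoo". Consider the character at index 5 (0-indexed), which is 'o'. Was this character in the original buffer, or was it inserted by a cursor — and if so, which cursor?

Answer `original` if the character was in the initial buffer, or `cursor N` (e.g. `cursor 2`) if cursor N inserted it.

Answer: cursor 2

Derivation:
After op 1 (insert('z')): buffer="zoiegzgwvzo" (len 11), cursors c1@1 c2@6 c3@10, authorship 1....2...3.
After op 2 (insert('o')): buffer="zooiegzogwvzoo" (len 14), cursors c1@2 c2@8 c3@13, authorship 11....22...33.
After op 3 (add_cursor(11)): buffer="zooiegzogwvzoo" (len 14), cursors c1@2 c2@8 c4@11 c3@13, authorship 11....22...33.
After op 4 (move_left): buffer="zooiegzogwvzoo" (len 14), cursors c1@1 c2@7 c4@10 c3@12, authorship 11....22...33.
After op 5 (delete): buffer="ooiegogvoo" (len 10), cursors c1@0 c2@5 c4@7 c3@8, authorship 1....2..3.
Authorship (.=original, N=cursor N): 1 . . . . 2 . . 3 .
Index 5: author = 2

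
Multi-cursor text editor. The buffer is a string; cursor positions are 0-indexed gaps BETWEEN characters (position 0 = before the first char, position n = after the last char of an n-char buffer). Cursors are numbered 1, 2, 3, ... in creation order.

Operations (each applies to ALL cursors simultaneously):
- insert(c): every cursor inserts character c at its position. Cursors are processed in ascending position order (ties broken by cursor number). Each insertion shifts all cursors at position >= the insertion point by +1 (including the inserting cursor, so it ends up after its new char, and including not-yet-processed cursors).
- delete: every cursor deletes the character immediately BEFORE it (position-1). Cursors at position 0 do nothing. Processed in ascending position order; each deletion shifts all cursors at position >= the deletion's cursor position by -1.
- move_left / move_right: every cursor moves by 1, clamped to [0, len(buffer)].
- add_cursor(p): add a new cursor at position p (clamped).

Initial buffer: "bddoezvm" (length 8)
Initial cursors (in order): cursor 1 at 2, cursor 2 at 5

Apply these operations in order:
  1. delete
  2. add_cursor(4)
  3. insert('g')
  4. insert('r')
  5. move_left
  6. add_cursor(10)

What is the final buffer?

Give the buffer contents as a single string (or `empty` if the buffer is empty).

After op 1 (delete): buffer="bdozvm" (len 6), cursors c1@1 c2@3, authorship ......
After op 2 (add_cursor(4)): buffer="bdozvm" (len 6), cursors c1@1 c2@3 c3@4, authorship ......
After op 3 (insert('g')): buffer="bgdogzgvm" (len 9), cursors c1@2 c2@5 c3@7, authorship .1..2.3..
After op 4 (insert('r')): buffer="bgrdogrzgrvm" (len 12), cursors c1@3 c2@7 c3@10, authorship .11..22.33..
After op 5 (move_left): buffer="bgrdogrzgrvm" (len 12), cursors c1@2 c2@6 c3@9, authorship .11..22.33..
After op 6 (add_cursor(10)): buffer="bgrdogrzgrvm" (len 12), cursors c1@2 c2@6 c3@9 c4@10, authorship .11..22.33..

Answer: bgrdogrzgrvm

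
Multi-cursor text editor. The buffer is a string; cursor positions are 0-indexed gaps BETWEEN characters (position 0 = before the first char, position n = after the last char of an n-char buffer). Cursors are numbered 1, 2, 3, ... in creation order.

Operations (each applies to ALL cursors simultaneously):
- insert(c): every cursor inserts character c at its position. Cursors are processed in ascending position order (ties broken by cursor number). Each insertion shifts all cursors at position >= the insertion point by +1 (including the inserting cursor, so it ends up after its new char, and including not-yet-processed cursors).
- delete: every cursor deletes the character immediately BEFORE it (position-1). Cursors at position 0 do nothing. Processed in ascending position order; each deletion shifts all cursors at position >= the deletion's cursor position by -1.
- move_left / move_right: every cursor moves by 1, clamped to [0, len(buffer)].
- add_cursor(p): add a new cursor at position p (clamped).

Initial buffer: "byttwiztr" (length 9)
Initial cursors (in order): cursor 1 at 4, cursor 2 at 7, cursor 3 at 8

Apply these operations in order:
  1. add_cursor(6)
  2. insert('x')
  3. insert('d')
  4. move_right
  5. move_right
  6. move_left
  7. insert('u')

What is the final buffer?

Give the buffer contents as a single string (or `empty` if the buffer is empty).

Answer: byttxdwuixdzuxdtuxdur

Derivation:
After op 1 (add_cursor(6)): buffer="byttwiztr" (len 9), cursors c1@4 c4@6 c2@7 c3@8, authorship .........
After op 2 (insert('x')): buffer="byttxwixzxtxr" (len 13), cursors c1@5 c4@8 c2@10 c3@12, authorship ....1..4.2.3.
After op 3 (insert('d')): buffer="byttxdwixdzxdtxdr" (len 17), cursors c1@6 c4@10 c2@13 c3@16, authorship ....11..44.22.33.
After op 4 (move_right): buffer="byttxdwixdzxdtxdr" (len 17), cursors c1@7 c4@11 c2@14 c3@17, authorship ....11..44.22.33.
After op 5 (move_right): buffer="byttxdwixdzxdtxdr" (len 17), cursors c1@8 c4@12 c2@15 c3@17, authorship ....11..44.22.33.
After op 6 (move_left): buffer="byttxdwixdzxdtxdr" (len 17), cursors c1@7 c4@11 c2@14 c3@16, authorship ....11..44.22.33.
After op 7 (insert('u')): buffer="byttxdwuixdzuxdtuxdur" (len 21), cursors c1@8 c4@13 c2@17 c3@20, authorship ....11.1.44.422.2333.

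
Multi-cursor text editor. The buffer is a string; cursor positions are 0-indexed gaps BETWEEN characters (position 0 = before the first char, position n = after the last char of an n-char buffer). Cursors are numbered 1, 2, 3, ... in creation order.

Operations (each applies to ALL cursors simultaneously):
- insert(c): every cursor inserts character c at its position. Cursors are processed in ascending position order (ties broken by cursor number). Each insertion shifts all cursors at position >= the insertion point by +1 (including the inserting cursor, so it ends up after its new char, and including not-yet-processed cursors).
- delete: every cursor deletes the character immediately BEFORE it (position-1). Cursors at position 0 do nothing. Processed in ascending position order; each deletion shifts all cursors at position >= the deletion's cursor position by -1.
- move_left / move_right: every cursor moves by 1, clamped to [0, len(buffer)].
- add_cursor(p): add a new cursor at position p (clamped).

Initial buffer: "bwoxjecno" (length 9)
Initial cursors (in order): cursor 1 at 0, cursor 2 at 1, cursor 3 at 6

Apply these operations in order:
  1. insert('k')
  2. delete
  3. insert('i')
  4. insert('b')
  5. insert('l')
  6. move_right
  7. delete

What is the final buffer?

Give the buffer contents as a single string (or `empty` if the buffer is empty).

Answer: iblibloxjeiblno

Derivation:
After op 1 (insert('k')): buffer="kbkwoxjekcno" (len 12), cursors c1@1 c2@3 c3@9, authorship 1.2.....3...
After op 2 (delete): buffer="bwoxjecno" (len 9), cursors c1@0 c2@1 c3@6, authorship .........
After op 3 (insert('i')): buffer="ibiwoxjeicno" (len 12), cursors c1@1 c2@3 c3@9, authorship 1.2.....3...
After op 4 (insert('b')): buffer="ibbibwoxjeibcno" (len 15), cursors c1@2 c2@5 c3@12, authorship 11.22.....33...
After op 5 (insert('l')): buffer="iblbiblwoxjeiblcno" (len 18), cursors c1@3 c2@7 c3@15, authorship 111.222.....333...
After op 6 (move_right): buffer="iblbiblwoxjeiblcno" (len 18), cursors c1@4 c2@8 c3@16, authorship 111.222.....333...
After op 7 (delete): buffer="iblibloxjeiblno" (len 15), cursors c1@3 c2@6 c3@13, authorship 111222....333..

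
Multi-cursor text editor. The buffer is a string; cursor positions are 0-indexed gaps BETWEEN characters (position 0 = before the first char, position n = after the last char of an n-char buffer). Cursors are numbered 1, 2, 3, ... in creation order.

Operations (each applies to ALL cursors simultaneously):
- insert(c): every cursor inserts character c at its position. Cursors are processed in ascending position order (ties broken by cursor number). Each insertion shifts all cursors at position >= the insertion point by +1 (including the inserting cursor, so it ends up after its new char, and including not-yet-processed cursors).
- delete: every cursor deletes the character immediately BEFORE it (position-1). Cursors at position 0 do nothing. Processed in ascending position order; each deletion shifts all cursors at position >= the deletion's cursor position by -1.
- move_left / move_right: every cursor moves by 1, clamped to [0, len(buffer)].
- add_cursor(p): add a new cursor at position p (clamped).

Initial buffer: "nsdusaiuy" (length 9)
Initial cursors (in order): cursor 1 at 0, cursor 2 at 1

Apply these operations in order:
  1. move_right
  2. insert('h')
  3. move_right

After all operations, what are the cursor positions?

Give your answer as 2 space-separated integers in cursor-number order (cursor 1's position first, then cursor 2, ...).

Answer: 3 5

Derivation:
After op 1 (move_right): buffer="nsdusaiuy" (len 9), cursors c1@1 c2@2, authorship .........
After op 2 (insert('h')): buffer="nhshdusaiuy" (len 11), cursors c1@2 c2@4, authorship .1.2.......
After op 3 (move_right): buffer="nhshdusaiuy" (len 11), cursors c1@3 c2@5, authorship .1.2.......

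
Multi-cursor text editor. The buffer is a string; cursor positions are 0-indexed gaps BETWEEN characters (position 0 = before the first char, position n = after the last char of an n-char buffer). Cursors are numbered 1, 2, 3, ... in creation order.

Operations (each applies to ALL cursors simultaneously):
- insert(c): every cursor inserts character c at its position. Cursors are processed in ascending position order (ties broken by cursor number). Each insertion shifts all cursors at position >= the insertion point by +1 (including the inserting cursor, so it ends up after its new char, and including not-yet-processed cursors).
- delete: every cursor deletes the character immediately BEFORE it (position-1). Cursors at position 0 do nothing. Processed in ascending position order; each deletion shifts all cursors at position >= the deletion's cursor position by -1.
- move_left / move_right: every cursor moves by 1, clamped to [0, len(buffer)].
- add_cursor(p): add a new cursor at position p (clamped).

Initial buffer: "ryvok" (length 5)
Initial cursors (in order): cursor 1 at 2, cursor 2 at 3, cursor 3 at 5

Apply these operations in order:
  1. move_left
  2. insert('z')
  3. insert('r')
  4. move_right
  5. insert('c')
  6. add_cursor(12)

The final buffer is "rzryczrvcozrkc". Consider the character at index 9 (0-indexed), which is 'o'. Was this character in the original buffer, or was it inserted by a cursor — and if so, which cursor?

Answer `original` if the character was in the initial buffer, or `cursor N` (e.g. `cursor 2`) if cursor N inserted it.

After op 1 (move_left): buffer="ryvok" (len 5), cursors c1@1 c2@2 c3@4, authorship .....
After op 2 (insert('z')): buffer="rzyzvozk" (len 8), cursors c1@2 c2@4 c3@7, authorship .1.2..3.
After op 3 (insert('r')): buffer="rzryzrvozrk" (len 11), cursors c1@3 c2@6 c3@10, authorship .11.22..33.
After op 4 (move_right): buffer="rzryzrvozrk" (len 11), cursors c1@4 c2@7 c3@11, authorship .11.22..33.
After op 5 (insert('c')): buffer="rzryczrvcozrkc" (len 14), cursors c1@5 c2@9 c3@14, authorship .11.122.2.33.3
After op 6 (add_cursor(12)): buffer="rzryczrvcozrkc" (len 14), cursors c1@5 c2@9 c4@12 c3@14, authorship .11.122.2.33.3
Authorship (.=original, N=cursor N): . 1 1 . 1 2 2 . 2 . 3 3 . 3
Index 9: author = original

Answer: original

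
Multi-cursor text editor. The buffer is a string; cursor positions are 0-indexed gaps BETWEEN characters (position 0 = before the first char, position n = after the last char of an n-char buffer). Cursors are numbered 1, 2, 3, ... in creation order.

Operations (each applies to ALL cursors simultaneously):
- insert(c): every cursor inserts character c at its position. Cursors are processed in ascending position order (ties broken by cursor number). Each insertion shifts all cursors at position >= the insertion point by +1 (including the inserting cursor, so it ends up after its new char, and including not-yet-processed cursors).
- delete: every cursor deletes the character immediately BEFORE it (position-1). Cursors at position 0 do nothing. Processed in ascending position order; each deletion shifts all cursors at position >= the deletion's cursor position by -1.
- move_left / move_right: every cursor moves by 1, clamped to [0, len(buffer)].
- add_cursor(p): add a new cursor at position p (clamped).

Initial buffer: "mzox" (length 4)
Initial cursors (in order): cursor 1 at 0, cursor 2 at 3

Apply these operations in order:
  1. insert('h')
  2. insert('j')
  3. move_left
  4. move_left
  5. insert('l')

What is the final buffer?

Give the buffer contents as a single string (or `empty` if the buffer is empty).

After op 1 (insert('h')): buffer="hmzohx" (len 6), cursors c1@1 c2@5, authorship 1...2.
After op 2 (insert('j')): buffer="hjmzohjx" (len 8), cursors c1@2 c2@7, authorship 11...22.
After op 3 (move_left): buffer="hjmzohjx" (len 8), cursors c1@1 c2@6, authorship 11...22.
After op 4 (move_left): buffer="hjmzohjx" (len 8), cursors c1@0 c2@5, authorship 11...22.
After op 5 (insert('l')): buffer="lhjmzolhjx" (len 10), cursors c1@1 c2@7, authorship 111...222.

Answer: lhjmzolhjx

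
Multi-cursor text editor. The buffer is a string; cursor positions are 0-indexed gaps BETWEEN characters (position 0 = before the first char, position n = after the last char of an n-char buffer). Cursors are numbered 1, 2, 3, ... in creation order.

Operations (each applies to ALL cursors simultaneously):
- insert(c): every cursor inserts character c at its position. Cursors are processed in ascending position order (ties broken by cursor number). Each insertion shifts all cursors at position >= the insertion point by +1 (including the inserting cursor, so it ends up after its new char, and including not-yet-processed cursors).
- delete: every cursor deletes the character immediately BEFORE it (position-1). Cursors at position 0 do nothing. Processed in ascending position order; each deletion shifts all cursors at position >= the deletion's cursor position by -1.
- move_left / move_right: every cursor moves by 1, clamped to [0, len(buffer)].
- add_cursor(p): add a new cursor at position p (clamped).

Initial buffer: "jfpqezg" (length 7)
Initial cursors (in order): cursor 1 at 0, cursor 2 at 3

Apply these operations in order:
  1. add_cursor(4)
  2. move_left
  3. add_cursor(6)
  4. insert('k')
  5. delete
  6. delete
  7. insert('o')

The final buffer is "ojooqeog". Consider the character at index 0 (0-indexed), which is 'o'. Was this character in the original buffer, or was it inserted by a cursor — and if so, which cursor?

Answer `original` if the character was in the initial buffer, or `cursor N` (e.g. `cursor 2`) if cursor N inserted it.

After op 1 (add_cursor(4)): buffer="jfpqezg" (len 7), cursors c1@0 c2@3 c3@4, authorship .......
After op 2 (move_left): buffer="jfpqezg" (len 7), cursors c1@0 c2@2 c3@3, authorship .......
After op 3 (add_cursor(6)): buffer="jfpqezg" (len 7), cursors c1@0 c2@2 c3@3 c4@6, authorship .......
After op 4 (insert('k')): buffer="kjfkpkqezkg" (len 11), cursors c1@1 c2@4 c3@6 c4@10, authorship 1..2.3...4.
After op 5 (delete): buffer="jfpqezg" (len 7), cursors c1@0 c2@2 c3@3 c4@6, authorship .......
After op 6 (delete): buffer="jqeg" (len 4), cursors c1@0 c2@1 c3@1 c4@3, authorship ....
After op 7 (insert('o')): buffer="ojooqeog" (len 8), cursors c1@1 c2@4 c3@4 c4@7, authorship 1.23..4.
Authorship (.=original, N=cursor N): 1 . 2 3 . . 4 .
Index 0: author = 1

Answer: cursor 1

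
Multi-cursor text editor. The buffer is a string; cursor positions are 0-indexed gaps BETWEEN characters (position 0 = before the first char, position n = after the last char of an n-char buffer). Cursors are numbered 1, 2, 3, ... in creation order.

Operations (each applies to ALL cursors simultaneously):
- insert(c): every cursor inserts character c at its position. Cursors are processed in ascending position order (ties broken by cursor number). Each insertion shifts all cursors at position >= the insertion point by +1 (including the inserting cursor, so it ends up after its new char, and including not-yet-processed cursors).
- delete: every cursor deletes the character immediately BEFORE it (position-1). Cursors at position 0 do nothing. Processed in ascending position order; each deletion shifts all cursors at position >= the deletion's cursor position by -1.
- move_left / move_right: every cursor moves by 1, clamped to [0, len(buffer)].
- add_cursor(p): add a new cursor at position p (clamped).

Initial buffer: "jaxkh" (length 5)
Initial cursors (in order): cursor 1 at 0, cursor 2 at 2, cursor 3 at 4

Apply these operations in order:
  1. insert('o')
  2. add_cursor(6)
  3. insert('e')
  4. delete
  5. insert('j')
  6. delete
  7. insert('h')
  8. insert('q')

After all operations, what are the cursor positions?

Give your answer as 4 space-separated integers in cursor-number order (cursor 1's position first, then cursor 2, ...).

After op 1 (insert('o')): buffer="ojaoxkoh" (len 8), cursors c1@1 c2@4 c3@7, authorship 1..2..3.
After op 2 (add_cursor(6)): buffer="ojaoxkoh" (len 8), cursors c1@1 c2@4 c4@6 c3@7, authorship 1..2..3.
After op 3 (insert('e')): buffer="oejaoexkeoeh" (len 12), cursors c1@2 c2@6 c4@9 c3@11, authorship 11..22..433.
After op 4 (delete): buffer="ojaoxkoh" (len 8), cursors c1@1 c2@4 c4@6 c3@7, authorship 1..2..3.
After op 5 (insert('j')): buffer="ojjaojxkjojh" (len 12), cursors c1@2 c2@6 c4@9 c3@11, authorship 11..22..433.
After op 6 (delete): buffer="ojaoxkoh" (len 8), cursors c1@1 c2@4 c4@6 c3@7, authorship 1..2..3.
After op 7 (insert('h')): buffer="ohjaohxkhohh" (len 12), cursors c1@2 c2@6 c4@9 c3@11, authorship 11..22..433.
After op 8 (insert('q')): buffer="ohqjaohqxkhqohqh" (len 16), cursors c1@3 c2@8 c4@12 c3@15, authorship 111..222..44333.

Answer: 3 8 15 12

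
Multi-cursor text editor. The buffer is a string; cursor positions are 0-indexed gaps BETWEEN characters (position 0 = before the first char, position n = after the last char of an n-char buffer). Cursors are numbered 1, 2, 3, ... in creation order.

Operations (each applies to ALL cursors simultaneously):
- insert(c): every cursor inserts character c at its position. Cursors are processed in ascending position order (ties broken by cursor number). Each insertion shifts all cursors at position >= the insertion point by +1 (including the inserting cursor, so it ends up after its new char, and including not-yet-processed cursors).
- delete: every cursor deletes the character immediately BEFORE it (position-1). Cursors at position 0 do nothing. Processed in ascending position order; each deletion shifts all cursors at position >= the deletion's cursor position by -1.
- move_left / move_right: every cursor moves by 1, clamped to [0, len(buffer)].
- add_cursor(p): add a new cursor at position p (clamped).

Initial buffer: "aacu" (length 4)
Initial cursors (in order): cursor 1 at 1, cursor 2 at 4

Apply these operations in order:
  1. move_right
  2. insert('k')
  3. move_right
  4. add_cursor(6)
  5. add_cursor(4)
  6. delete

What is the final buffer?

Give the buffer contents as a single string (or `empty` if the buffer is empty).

After op 1 (move_right): buffer="aacu" (len 4), cursors c1@2 c2@4, authorship ....
After op 2 (insert('k')): buffer="aakcuk" (len 6), cursors c1@3 c2@6, authorship ..1..2
After op 3 (move_right): buffer="aakcuk" (len 6), cursors c1@4 c2@6, authorship ..1..2
After op 4 (add_cursor(6)): buffer="aakcuk" (len 6), cursors c1@4 c2@6 c3@6, authorship ..1..2
After op 5 (add_cursor(4)): buffer="aakcuk" (len 6), cursors c1@4 c4@4 c2@6 c3@6, authorship ..1..2
After op 6 (delete): buffer="aa" (len 2), cursors c1@2 c2@2 c3@2 c4@2, authorship ..

Answer: aa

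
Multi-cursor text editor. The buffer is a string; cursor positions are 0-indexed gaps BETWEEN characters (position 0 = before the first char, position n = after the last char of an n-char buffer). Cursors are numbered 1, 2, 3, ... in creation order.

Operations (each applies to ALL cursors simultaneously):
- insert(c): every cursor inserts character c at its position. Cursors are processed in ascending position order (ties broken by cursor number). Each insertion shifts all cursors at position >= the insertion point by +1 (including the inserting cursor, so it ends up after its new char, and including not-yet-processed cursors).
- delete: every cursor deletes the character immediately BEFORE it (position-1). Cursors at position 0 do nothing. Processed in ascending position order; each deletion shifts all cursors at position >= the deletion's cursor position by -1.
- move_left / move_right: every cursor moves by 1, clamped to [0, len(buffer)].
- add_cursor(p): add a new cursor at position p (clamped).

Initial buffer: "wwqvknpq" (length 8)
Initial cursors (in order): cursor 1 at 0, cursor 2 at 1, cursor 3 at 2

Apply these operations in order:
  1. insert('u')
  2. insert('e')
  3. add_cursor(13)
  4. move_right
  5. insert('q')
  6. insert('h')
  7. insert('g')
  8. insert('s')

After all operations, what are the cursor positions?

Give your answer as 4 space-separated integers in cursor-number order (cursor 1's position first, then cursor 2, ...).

Answer: 7 14 21 30

Derivation:
After op 1 (insert('u')): buffer="uwuwuqvknpq" (len 11), cursors c1@1 c2@3 c3@5, authorship 1.2.3......
After op 2 (insert('e')): buffer="uewuewueqvknpq" (len 14), cursors c1@2 c2@5 c3@8, authorship 11.22.33......
After op 3 (add_cursor(13)): buffer="uewuewueqvknpq" (len 14), cursors c1@2 c2@5 c3@8 c4@13, authorship 11.22.33......
After op 4 (move_right): buffer="uewuewueqvknpq" (len 14), cursors c1@3 c2@6 c3@9 c4@14, authorship 11.22.33......
After op 5 (insert('q')): buffer="uewquewqueqqvknpqq" (len 18), cursors c1@4 c2@8 c3@12 c4@18, authorship 11.122.233.3.....4
After op 6 (insert('h')): buffer="uewqhuewqhueqqhvknpqqh" (len 22), cursors c1@5 c2@10 c3@15 c4@22, authorship 11.1122.2233.33.....44
After op 7 (insert('g')): buffer="uewqhguewqhgueqqhgvknpqqhg" (len 26), cursors c1@6 c2@12 c3@18 c4@26, authorship 11.11122.22233.333.....444
After op 8 (insert('s')): buffer="uewqhgsuewqhgsueqqhgsvknpqqhgs" (len 30), cursors c1@7 c2@14 c3@21 c4@30, authorship 11.111122.222233.3333.....4444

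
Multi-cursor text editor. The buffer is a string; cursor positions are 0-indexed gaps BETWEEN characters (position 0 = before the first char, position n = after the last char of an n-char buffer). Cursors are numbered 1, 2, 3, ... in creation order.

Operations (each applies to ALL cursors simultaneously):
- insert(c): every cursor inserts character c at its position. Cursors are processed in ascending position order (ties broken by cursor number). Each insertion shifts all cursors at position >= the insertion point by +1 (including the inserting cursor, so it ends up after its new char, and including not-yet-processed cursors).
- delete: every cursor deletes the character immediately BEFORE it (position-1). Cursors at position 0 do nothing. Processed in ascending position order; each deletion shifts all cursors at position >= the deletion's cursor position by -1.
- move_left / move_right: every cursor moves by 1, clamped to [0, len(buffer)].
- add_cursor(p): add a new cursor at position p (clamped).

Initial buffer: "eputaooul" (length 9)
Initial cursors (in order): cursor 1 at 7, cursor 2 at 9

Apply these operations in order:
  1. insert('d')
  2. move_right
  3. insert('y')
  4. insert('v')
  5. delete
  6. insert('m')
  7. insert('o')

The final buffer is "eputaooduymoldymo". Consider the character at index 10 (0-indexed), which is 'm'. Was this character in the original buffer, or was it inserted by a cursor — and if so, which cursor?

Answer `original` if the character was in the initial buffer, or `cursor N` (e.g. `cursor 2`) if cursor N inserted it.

After op 1 (insert('d')): buffer="eputaooduld" (len 11), cursors c1@8 c2@11, authorship .......1..2
After op 2 (move_right): buffer="eputaooduld" (len 11), cursors c1@9 c2@11, authorship .......1..2
After op 3 (insert('y')): buffer="eputaooduyldy" (len 13), cursors c1@10 c2@13, authorship .......1.1.22
After op 4 (insert('v')): buffer="eputaooduyvldyv" (len 15), cursors c1@11 c2@15, authorship .......1.11.222
After op 5 (delete): buffer="eputaooduyldy" (len 13), cursors c1@10 c2@13, authorship .......1.1.22
After op 6 (insert('m')): buffer="eputaooduymldym" (len 15), cursors c1@11 c2@15, authorship .......1.11.222
After op 7 (insert('o')): buffer="eputaooduymoldymo" (len 17), cursors c1@12 c2@17, authorship .......1.111.2222
Authorship (.=original, N=cursor N): . . . . . . . 1 . 1 1 1 . 2 2 2 2
Index 10: author = 1

Answer: cursor 1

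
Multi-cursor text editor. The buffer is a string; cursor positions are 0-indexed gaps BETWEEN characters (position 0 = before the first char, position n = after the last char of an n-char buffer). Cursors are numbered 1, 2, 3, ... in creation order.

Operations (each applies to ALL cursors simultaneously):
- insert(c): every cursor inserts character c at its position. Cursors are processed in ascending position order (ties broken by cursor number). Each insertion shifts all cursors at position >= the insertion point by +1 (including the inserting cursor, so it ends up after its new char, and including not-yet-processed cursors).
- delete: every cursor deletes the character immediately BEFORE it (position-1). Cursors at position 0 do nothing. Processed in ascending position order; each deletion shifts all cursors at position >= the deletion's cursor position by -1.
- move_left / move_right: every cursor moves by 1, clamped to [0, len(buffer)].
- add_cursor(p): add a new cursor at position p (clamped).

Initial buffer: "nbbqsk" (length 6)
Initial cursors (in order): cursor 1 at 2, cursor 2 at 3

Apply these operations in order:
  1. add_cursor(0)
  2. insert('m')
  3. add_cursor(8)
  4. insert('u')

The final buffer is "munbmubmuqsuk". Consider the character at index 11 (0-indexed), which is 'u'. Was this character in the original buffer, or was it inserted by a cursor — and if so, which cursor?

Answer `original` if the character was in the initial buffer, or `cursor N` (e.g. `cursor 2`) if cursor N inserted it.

After op 1 (add_cursor(0)): buffer="nbbqsk" (len 6), cursors c3@0 c1@2 c2@3, authorship ......
After op 2 (insert('m')): buffer="mnbmbmqsk" (len 9), cursors c3@1 c1@4 c2@6, authorship 3..1.2...
After op 3 (add_cursor(8)): buffer="mnbmbmqsk" (len 9), cursors c3@1 c1@4 c2@6 c4@8, authorship 3..1.2...
After op 4 (insert('u')): buffer="munbmubmuqsuk" (len 13), cursors c3@2 c1@6 c2@9 c4@12, authorship 33..11.22..4.
Authorship (.=original, N=cursor N): 3 3 . . 1 1 . 2 2 . . 4 .
Index 11: author = 4

Answer: cursor 4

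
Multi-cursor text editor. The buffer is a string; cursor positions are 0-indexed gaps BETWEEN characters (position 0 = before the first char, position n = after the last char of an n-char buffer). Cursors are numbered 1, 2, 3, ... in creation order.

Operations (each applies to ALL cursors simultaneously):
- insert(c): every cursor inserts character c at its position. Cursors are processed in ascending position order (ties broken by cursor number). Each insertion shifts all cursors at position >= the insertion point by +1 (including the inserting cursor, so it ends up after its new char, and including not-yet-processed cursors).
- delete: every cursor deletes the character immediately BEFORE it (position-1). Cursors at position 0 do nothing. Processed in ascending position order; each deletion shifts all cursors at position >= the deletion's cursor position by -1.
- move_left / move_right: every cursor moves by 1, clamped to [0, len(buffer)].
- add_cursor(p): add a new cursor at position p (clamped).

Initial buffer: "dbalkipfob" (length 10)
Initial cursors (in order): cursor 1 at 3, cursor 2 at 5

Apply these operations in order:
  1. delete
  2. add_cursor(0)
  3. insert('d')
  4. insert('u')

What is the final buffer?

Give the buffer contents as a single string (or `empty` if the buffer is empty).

Answer: dudbdulduipfob

Derivation:
After op 1 (delete): buffer="dblipfob" (len 8), cursors c1@2 c2@3, authorship ........
After op 2 (add_cursor(0)): buffer="dblipfob" (len 8), cursors c3@0 c1@2 c2@3, authorship ........
After op 3 (insert('d')): buffer="ddbdldipfob" (len 11), cursors c3@1 c1@4 c2@6, authorship 3..1.2.....
After op 4 (insert('u')): buffer="dudbdulduipfob" (len 14), cursors c3@2 c1@6 c2@9, authorship 33..11.22.....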